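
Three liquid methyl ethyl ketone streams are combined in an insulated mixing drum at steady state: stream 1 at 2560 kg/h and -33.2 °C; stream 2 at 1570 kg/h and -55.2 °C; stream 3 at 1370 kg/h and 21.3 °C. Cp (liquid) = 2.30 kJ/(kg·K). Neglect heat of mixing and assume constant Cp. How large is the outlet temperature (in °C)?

T_out = -25.9 °C

Adiabatic, steady state ⇒ Σ ṁᵢCp,ᵢ(T_out − Tᵢ) = 0
T_out = Σ ṁᵢCp,ᵢTᵢ / Σ ṁᵢCp,ᵢ
      = -327690 / 12650 = -25.905 °C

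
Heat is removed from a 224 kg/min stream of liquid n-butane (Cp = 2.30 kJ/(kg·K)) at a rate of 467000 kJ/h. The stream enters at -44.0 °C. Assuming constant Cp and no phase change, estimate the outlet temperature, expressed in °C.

Q = 467000 kJ/h = 7783.3 kJ/min
ΔT = Q/(ṁ·Cp) = 7783.3/(224×2.30) = 15.107 K
T_out = -44.0 − 15.107 = -59.107 °C

T_out = -59.1 °C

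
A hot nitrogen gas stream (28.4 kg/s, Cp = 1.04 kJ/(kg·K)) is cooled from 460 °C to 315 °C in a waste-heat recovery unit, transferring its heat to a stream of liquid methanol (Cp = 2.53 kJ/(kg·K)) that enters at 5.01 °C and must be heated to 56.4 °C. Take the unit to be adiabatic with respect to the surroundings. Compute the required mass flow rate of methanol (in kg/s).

Heat released by hot stream: Q = 28.4 × 1.04 × (460 − 315) = 4282.7 kJ/s
Energy balance on cold side (adiabatic exchanger): Q = ṁ_c·Cp_c·(T_c,out − T_c,in)
ṁ_c = 4282.7 / [2.53 × (56.4 − 5.01)] = 32.94 kg/s

ṁ_c = 32.9 kg/s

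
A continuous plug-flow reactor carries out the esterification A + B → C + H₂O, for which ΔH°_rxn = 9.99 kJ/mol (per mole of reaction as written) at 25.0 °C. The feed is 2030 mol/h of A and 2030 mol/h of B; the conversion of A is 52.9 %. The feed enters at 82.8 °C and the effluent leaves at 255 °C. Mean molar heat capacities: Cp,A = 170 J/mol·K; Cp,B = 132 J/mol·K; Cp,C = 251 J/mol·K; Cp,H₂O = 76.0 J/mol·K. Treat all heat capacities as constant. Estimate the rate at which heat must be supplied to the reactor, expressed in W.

Q_in = 34000 W

Extent of reaction ξ = 0.529 × 2030 = 1073.9 mol/h
Reaction term: ξ·ΔH°_rxn = 1073.9 × 9.99 = 10728 kJ/h
Sensible, feed 82.8→25 °C: -35435 kJ/h
Outlet flows (mol/h): A 956.13, B 956.13, C 1073.9, H₂O 1073.9
Sensible, products 25→255 °C: 147180 kJ/h
Q = ΔH = 122470 kJ/h = 34.02 kW
Heat supplied = 34020 W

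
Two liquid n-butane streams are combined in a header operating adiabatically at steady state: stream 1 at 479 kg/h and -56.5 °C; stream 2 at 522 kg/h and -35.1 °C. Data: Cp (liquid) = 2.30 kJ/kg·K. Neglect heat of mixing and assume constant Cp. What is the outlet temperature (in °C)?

No heat crosses the boundary, so H_out = H_in.
T_out = Σ ṁᵢCp,ᵢTᵢ / Σ ṁᵢCp,ᵢ
      = -104390 / 2302.3 = -45.34 °C

T_out = -45.3 °C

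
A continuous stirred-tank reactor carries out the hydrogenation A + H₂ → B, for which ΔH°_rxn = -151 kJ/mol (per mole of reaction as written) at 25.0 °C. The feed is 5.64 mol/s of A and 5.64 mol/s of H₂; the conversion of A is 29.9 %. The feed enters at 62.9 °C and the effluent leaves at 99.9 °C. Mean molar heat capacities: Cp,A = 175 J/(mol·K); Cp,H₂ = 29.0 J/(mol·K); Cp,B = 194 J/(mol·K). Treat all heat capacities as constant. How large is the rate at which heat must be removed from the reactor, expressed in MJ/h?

Q_out = 768 MJ/h

Extent of reaction ξ = 0.299 × 5.64 = 1.6864 mol/s
Reaction term: ξ·ΔH°_rxn = 1.6864 × -151 = -254.64 kJ/s
Sensible, feed 62.9→25 °C: -43.606 kJ/s
Outlet flows (mol/s): A 3.9536, H₂ 3.9536, B 1.6864
Sensible, products 25→99.9 °C: 84.914 kJ/s
Q = ΔH = -213.33 kJ/s = -213.33 kW
Heat removed = 768 MJ/h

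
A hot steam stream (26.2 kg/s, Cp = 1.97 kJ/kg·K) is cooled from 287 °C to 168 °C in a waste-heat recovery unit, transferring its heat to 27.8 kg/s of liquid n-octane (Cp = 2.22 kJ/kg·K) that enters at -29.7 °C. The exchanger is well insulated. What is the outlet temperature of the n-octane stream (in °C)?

T_c,out = 69.8 °C

Heat released by hot stream: Q = 26.2 × 1.97 × (287 − 168) = 6142.1 kJ/s
Energy balance on cold side (adiabatic exchanger): Q = ṁ_c·Cp_c·(T_c,out − T_c,in)
T_c,out = -29.7 + 6142.1/(27.8 × 2.22) = 69.821 °C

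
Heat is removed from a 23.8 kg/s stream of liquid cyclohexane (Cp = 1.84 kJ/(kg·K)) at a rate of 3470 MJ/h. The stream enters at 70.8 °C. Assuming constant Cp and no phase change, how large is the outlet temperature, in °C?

T_out = 48.8 °C

Q = 3470 MJ/h = 963.89 kJ/s
ΔT = Q/(ṁ·Cp) = 963.89/(23.8×1.84) = 22.011 K
T_out = 70.8 − 22.011 = 48.789 °C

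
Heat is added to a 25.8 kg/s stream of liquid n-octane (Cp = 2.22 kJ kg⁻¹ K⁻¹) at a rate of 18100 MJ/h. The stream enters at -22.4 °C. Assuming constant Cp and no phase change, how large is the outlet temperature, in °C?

T_out = 65.4 °C

Q = 18100 MJ/h = 5027.8 kJ/s
ΔT = Q/(ṁ·Cp) = 5027.8/(25.8×2.22) = 87.782 K
T_out = -22.4 + 87.782 = 65.382 °C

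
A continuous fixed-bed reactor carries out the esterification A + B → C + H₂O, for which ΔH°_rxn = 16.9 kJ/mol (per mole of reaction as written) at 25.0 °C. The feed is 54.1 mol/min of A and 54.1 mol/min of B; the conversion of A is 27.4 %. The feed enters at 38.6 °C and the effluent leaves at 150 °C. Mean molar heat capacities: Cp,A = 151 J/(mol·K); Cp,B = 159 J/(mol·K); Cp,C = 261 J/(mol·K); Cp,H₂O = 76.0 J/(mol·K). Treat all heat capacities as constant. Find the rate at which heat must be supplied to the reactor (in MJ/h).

Extent of reaction ξ = 0.274 × 54.1 = 14.823 mol/min
Reaction term: ξ·ΔH°_rxn = 14.823 × 16.9 = 250.52 kJ/min
Sensible, feed 38.6→25 °C: -228.09 kJ/min
Outlet flows (mol/min): A 39.277, B 39.277, C 14.823, H₂O 14.823
Sensible, products 25→150 °C: 2146.4 kJ/min
Q = ΔH = 2168.8 kJ/min = 36.147 kW
Heat supplied = 130.13 MJ/h

Q_in = 130 MJ/h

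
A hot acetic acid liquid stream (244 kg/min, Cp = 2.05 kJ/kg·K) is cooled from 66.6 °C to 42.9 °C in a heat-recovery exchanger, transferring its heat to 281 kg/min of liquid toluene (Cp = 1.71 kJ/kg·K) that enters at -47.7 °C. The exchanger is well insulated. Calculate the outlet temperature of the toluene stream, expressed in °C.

T_c,out = -23.0 °C

Heat released by hot stream: Q = 244 × 2.05 × (66.6 − 42.9) = 11855 kJ/min
Energy balance on cold side (adiabatic exchanger): Q = ṁ_c·Cp_c·(T_c,out − T_c,in)
T_c,out = -47.7 + 11855/(281 × 1.71) = -23.029 °C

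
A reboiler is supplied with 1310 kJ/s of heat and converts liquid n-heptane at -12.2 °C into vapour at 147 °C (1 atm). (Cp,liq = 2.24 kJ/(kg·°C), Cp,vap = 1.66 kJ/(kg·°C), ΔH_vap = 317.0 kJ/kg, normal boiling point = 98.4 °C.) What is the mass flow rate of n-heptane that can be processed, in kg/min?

ṁ = 122 kg/min

Δh = 2.24×(98.4−-12.2) + 317.0 + 1.66×(147−98.4) = 645.42 kJ/kg
Q = 1310 kJ/s = 1310 kJ/s = 78600 kJ/min
ṁ = Q/Δh = 78600 / 645.42 = 121.78 kg/min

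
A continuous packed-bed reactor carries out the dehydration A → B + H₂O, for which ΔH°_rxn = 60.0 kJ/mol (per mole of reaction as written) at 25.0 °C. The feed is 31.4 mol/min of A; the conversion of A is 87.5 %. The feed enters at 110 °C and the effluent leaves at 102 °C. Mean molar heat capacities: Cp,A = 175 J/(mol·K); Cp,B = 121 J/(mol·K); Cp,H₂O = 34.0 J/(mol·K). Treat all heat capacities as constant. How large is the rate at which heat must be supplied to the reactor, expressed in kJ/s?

Q_in = 26.0 kJ/s

Extent of reaction ξ = 0.875 × 31.4 = 27.475 mol/min
Reaction term: ξ·ΔH°_rxn = 27.475 × 60.0 = 1648.5 kJ/min
Sensible, feed 110→25 °C: -467.07 kJ/min
Outlet flows (mol/min): A 3.925, B 27.475, H₂O 27.475
Sensible, products 25→102 °C: 380.8 kJ/min
Q = ΔH = 1562.2 kJ/min = 26.037 kW
Heat supplied = 26.037 kJ/s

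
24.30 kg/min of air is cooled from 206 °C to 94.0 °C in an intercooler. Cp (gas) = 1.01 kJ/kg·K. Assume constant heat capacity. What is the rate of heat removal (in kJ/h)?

Q = ṁ·Cp·ΔT = 24.30 × 1.01 × (94.0 − 206) = -2748.8 kJ/min
Converting: 2748.8 / 60 s = 45.814 kW
Cooling duty = 164930 kJ/h

Q_c = 165000 kJ/h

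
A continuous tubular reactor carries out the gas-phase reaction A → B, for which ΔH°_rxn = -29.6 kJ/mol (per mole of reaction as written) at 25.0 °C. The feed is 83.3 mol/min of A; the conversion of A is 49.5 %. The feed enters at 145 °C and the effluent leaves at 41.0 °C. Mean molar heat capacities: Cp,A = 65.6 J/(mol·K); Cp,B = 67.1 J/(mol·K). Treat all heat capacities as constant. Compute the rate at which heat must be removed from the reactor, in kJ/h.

Q_out = 107000 kJ/h

Extent of reaction ξ = 0.495 × 83.3 = 41.233 mol/min
Reaction term: ξ·ΔH°_rxn = 41.233 × -29.6 = -1220.5 kJ/min
Sensible, feed 145→25 °C: -655.74 kJ/min
Outlet flows (mol/min): A 42.066, B 41.233
Sensible, products 25→41.0 °C: 88.421 kJ/min
Q = ΔH = -1787.8 kJ/min = -29.797 kW
Heat removed = 107270 kJ/h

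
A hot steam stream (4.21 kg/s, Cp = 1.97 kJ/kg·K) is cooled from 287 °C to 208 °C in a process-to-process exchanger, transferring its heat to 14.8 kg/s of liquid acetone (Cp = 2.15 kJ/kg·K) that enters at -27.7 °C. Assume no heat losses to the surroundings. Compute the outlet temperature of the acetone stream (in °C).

T_c,out = -7.11 °C

Heat released by hot stream: Q = 4.21 × 1.97 × (287 − 208) = 655.2 kJ/s
Energy balance on cold side (adiabatic exchanger): Q = ṁ_c·Cp_c·(T_c,out − T_c,in)
T_c,out = -27.7 + 655.2/(14.8 × 2.15) = -7.1091 °C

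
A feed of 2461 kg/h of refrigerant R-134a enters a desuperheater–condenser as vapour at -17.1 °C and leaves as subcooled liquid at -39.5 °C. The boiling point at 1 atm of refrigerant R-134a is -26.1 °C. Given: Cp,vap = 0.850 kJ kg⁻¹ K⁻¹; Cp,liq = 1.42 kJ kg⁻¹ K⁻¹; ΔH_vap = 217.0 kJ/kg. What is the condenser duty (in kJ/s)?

vapour -17.1→-26.1 °C: -7.65 kJ/kg
condensation at -26.1 °C: -217 kJ/kg
liquid -26.1→-39.5 °C: -19.028 kJ/kg
Δh = -7.65 + -217 + -19.028 = -243.68 kJ/kg
Q = ṁ·Δh = 2461 kg/h × -243.68 kJ/kg = -599690 kJ/h
|Q| = 166.58 kW

Q_c = 167 kJ/s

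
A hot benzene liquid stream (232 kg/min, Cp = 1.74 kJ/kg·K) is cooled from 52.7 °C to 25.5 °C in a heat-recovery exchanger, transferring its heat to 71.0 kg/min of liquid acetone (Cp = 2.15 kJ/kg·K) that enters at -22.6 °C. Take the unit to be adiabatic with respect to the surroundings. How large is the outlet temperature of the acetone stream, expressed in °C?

Heat released by hot stream: Q = 232 × 1.74 × (52.7 − 25.5) = 10980 kJ/min
Energy balance on cold side (adiabatic exchanger): Q = ṁ_c·Cp_c·(T_c,out − T_c,in)
T_c,out = -22.6 + 10980/(71.0 × 2.15) = 49.33 °C

T_c,out = 49.3 °C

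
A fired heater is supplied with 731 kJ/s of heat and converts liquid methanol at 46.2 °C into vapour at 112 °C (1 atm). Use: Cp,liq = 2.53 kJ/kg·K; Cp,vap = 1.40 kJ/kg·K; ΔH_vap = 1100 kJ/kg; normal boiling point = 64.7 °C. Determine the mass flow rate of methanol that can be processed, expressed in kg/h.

ṁ = 2170 kg/h

Δh = 2.53×(64.7−46.2) + 1100 + 1.40×(112−64.7) = 1213 kJ/kg
Q = 731 kJ/s = 731 kJ/s = 2.6316e+06 kJ/h
ṁ = Q/Δh = 2.6316e+06 / 1213 = 2169.5 kg/h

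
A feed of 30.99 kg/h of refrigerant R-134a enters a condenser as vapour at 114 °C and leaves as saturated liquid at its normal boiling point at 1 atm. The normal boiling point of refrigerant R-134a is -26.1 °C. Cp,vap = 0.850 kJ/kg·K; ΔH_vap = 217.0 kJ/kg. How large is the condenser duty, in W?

Q_c = 2890 W

vapour 114→-26.1 °C: -119.08 kJ/kg
condensation at -26.1 °C: -217 kJ/kg
Δh = -119.08 + -217 = -336.08 kJ/kg
Q = ṁ·Δh = 30.99 kg/h × -336.08 kJ/kg = -10415 kJ/h
|Q| = 2.8931 kW = 2893.1 W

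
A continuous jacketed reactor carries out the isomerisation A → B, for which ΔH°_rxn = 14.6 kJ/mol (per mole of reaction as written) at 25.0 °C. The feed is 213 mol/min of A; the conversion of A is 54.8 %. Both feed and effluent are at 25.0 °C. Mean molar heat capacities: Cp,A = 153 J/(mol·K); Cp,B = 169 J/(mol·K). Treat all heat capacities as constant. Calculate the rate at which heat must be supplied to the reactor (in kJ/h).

Extent of reaction ξ = 0.548 × 213 = 116.72 mol/min
Reaction term: ξ·ΔH°_rxn = 116.72 × 14.6 = 1704.2 kJ/min
Q = ΔH = 1704.2 kJ/min = 28.403 kW
Heat supplied = 102250 kJ/h

Q_in = 102000 kJ/h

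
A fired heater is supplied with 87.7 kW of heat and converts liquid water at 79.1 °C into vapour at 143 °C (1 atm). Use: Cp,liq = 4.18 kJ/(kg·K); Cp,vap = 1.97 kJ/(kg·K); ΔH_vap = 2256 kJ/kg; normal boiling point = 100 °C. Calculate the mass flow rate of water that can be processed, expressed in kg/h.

Δh = 4.18×(100−79.1) + 2256 + 1.97×(143−100) = 2428.1 kJ/kg
Q = 87.7 kW = 87.7 kJ/s = 315720 kJ/h
ṁ = Q/Δh = 315720 / 2428.1 = 130.03 kg/h

ṁ = 130 kg/h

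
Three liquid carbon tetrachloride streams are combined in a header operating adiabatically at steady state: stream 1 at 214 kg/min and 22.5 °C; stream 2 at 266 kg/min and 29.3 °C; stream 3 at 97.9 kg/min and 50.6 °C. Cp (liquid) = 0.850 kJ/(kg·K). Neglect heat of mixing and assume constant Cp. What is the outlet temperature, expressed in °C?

Adiabatic, steady state ⇒ Σ ṁᵢCp,ᵢ(T_out − Tᵢ) = 0
T_out = Σ ṁᵢCp,ᵢTᵢ / Σ ṁᵢCp,ᵢ
      = 14928 / 491.22 = 30.39 °C

T_out = 30.4 °C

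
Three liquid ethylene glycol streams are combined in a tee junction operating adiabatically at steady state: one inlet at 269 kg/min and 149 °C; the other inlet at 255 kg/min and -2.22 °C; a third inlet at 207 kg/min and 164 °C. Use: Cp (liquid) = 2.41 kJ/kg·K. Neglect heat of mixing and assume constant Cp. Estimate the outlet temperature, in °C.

T_out = 100 °C

Energy balance with Q = 0: Σ ṁᵢCp,ᵢ(T_out − Tᵢ) = 0
Σ ṁᵢCp,ᵢTᵢ = 269×2.41×149 + 255×2.41×-2.22 + 207×2.41×164 = 177050
Σ ṁᵢCp,ᵢ = 269×2.41 + 255×2.41 + 207×2.41 = 1761.7
T_out = 177050 / 1761.7 = 100.5 °C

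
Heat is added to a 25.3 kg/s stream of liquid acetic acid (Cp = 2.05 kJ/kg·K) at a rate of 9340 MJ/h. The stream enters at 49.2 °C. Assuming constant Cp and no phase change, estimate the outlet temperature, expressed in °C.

Q = 9340 MJ/h = 2594.4 kJ/s
ΔT = Q/(ṁ·Cp) = 2594.4/(25.3×2.05) = 50.023 K
T_out = 49.2 + 50.023 = 99.223 °C

T_out = 99.2 °C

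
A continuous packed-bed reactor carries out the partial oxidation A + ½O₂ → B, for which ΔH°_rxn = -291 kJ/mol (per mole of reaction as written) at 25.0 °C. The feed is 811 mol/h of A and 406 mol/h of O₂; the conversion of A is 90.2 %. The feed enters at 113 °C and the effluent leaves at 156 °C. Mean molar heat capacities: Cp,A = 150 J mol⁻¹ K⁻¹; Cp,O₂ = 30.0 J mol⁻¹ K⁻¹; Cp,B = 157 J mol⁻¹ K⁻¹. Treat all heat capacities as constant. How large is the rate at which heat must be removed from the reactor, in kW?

Q_out = 57.7 kW

Extent of reaction ξ = 0.902 × 811 = 731.52 mol/h
Reaction term: ξ·ΔH°_rxn = 731.52 × -291 = -212870 kJ/h
Sensible, feed 113→25 °C: -11777 kJ/h
Outlet flows (mol/h): A 79.478, O₂ 40.239, B 731.52
Sensible, products 25→156 °C: 16765 kJ/h
Q = ΔH = -207880 kJ/h = -57.746 kW
Heat removed = 57.746 kW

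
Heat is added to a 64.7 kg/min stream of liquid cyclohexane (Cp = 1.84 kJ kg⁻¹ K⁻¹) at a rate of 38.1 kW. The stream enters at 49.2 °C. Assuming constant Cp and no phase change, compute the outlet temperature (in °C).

Q = 38.1 kW = 2286 kJ/min
ΔT = Q/(ṁ·Cp) = 2286/(64.7×1.84) = 19.202 K
T_out = 49.2 + 19.202 = 68.402 °C

T_out = 68.4 °C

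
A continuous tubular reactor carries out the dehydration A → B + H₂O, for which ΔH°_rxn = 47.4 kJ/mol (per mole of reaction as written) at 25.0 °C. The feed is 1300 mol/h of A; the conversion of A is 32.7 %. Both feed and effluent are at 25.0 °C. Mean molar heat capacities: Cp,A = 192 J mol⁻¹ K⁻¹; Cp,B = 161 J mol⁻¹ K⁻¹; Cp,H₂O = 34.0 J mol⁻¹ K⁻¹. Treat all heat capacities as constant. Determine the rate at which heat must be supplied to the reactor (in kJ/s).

Extent of reaction ξ = 0.327 × 1300 = 425.1 mol/h
Reaction term: ξ·ΔH°_rxn = 425.1 × 47.4 = 20150 kJ/h
Q = ΔH = 20150 kJ/h = 5.5972 kW
Heat supplied = 5.5972 kJ/s

Q_in = 5.60 kJ/s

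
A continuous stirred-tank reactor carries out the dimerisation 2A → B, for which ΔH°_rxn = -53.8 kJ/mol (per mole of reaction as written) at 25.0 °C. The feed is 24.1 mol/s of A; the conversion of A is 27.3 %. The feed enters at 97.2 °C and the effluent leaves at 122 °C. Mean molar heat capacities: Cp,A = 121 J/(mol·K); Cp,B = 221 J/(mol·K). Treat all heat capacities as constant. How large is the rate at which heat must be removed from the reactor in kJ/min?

Extent of reaction ξ = 0.273 × 24.1 / 2 = 3.2897 mol/s
Reaction term: ξ·ΔH°_rxn = 3.2897 × -53.8 = -176.98 kJ/s
Sensible, feed 97.2→25 °C: -210.54 kJ/s
Outlet flows (mol/s): A 17.521, B 3.2897
Sensible, products 25→122 °C: 276.16 kJ/s
Q = ΔH = -111.36 kJ/s = -111.36 kW
Heat removed = 6681.9 kJ/min

Q_out = 6680 kJ/min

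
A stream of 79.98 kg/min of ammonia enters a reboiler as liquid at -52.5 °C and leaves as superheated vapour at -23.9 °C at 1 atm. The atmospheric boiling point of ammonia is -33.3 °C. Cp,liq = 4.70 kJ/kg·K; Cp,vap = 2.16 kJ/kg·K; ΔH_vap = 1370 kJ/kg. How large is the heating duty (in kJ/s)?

Q = 1970 kJ/s

liquid -52.5→-33.3 °C: 90.24 kJ/kg
vaporisation at -33.3 °C: 1370 kJ/kg
vapour -33.3→-23.9 °C: 20.304 kJ/kg
Δh = 90.24 + 1370 + 20.304 = 1480.5 kJ/kg
Q = ṁ·Δh = 79.98 kg/min × 1480.5 kJ/kg = 118410 kJ/min
|Q| = 1973.6 kW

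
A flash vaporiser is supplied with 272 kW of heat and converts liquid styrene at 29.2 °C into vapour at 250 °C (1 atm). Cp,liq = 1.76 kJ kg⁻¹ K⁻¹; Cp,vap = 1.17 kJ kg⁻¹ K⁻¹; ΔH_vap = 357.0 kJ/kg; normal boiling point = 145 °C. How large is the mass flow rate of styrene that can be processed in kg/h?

Δh = 1.76×(145−29.2) + 357.0 + 1.17×(250−145) = 683.66 kJ/kg
Q = 272 kW = 272 kJ/s = 979200 kJ/h
ṁ = Q/Δh = 979200 / 683.66 = 1432.3 kg/h

ṁ = 1430 kg/h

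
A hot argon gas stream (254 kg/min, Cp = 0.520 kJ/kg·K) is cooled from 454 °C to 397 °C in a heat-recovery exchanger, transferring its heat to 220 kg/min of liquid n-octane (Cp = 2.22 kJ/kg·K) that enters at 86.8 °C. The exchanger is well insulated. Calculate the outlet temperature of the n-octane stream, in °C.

T_c,out = 102 °C

Heat released by hot stream: Q = 254 × 0.520 × (454 − 397) = 7528.6 kJ/min
Energy balance on cold side (adiabatic exchanger): Q = ṁ_c·Cp_c·(T_c,out − T_c,in)
T_c,out = 86.8 + 7528.6/(220 × 2.22) = 102.21 °C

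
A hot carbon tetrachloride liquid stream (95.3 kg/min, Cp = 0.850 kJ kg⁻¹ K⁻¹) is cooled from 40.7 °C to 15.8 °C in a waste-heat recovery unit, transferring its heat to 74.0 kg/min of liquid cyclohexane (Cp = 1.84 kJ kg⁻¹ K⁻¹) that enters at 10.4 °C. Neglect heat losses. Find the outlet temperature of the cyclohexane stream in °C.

Heat released by hot stream: Q = 95.3 × 0.850 × (40.7 − 15.8) = 2017 kJ/min
Energy balance on cold side (adiabatic exchanger): Q = ṁ_c·Cp_c·(T_c,out − T_c,in)
T_c,out = 10.4 + 2017/(74.0 × 1.84) = 25.214 °C

T_c,out = 25.2 °C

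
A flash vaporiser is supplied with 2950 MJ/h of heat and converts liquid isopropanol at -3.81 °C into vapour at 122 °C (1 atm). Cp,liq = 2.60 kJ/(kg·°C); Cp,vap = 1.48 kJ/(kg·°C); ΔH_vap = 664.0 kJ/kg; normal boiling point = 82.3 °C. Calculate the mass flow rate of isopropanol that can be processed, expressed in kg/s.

ṁ = 0.866 kg/s

Δh = 2.60×(82.3−-3.81) + 664.0 + 1.48×(122−82.3) = 946.64 kJ/kg
Q = 2950 MJ/h = 819.44 kJ/s = 819.44 kJ/s
ṁ = Q/Δh = 819.44 / 946.64 = 0.86563 kg/s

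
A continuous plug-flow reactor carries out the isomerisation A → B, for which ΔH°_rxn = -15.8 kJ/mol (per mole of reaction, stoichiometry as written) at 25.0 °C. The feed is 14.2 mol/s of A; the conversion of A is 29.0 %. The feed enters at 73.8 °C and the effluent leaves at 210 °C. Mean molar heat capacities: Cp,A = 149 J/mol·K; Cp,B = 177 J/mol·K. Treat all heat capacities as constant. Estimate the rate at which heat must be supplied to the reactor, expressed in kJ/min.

Extent of reaction ξ = 0.290 × 14.2 = 4.118 mol/s
Reaction term: ξ·ΔH°_rxn = 4.118 × -15.8 = -65.064 kJ/s
Sensible, feed 73.8→25 °C: -103.25 kJ/s
Outlet flows (mol/s): A 10.082, B 4.118
Sensible, products 25→210 °C: 412.75 kJ/s
Q = ΔH = 244.44 kJ/s = 244.44 kW
Heat supplied = 14666 kJ/min

Q_in = 14700 kJ/min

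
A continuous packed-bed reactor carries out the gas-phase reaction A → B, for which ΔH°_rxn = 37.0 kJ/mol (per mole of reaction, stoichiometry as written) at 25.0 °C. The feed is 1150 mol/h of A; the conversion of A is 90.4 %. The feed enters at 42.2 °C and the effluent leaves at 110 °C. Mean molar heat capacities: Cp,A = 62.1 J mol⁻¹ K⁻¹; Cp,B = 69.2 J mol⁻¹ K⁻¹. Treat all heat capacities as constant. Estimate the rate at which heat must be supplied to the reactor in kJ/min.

Extent of reaction ξ = 0.904 × 1150 = 1039.6 mol/h
Reaction term: ξ·ΔH°_rxn = 1039.6 × 37.0 = 38465 kJ/h
Sensible, feed 42.2→25 °C: -1228.3 kJ/h
Outlet flows (mol/h): A 110.4, B 1039.6
Sensible, products 25→110 °C: 6697.7 kJ/h
Q = ΔH = 43935 kJ/h = 12.204 kW
Heat supplied = 732.24 kJ/min

Q_in = 732 kJ/min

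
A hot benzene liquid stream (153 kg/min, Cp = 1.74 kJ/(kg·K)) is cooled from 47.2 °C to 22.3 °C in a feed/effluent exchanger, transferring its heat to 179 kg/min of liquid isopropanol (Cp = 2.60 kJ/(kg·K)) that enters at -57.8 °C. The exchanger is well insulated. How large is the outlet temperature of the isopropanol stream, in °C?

T_c,out = -43.6 °C

Heat released by hot stream: Q = 153 × 1.74 × (47.2 − 22.3) = 6628.9 kJ/min
Energy balance on cold side (adiabatic exchanger): Q = ṁ_c·Cp_c·(T_c,out − T_c,in)
T_c,out = -57.8 + 6628.9/(179 × 2.60) = -43.557 °C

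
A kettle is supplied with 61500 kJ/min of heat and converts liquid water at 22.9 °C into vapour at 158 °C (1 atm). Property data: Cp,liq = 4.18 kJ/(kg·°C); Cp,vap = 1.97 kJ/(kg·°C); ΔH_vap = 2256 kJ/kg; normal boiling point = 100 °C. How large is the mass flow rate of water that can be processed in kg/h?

Δh = 4.18×(100−22.9) + 2256 + 1.97×(158−100) = 2692.5 kJ/kg
Q = 61500 kJ/min = 1025 kJ/s = 3.69e+06 kJ/h
ṁ = Q/Δh = 3.69e+06 / 2692.5 = 1370.5 kg/h

ṁ = 1370 kg/h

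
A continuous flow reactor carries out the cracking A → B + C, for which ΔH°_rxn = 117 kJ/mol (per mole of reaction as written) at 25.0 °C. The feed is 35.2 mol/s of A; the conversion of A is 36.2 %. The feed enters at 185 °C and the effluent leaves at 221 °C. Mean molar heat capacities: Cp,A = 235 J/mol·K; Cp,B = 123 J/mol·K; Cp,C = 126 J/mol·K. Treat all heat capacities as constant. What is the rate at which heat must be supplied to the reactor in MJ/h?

Extent of reaction ξ = 0.362 × 35.2 = 12.742 mol/s
Reaction term: ξ·ΔH°_rxn = 12.742 × 117 = 1490.9 kJ/s
Sensible, feed 185→25 °C: -1323.5 kJ/s
Outlet flows (mol/s): A 22.458, B 12.742, C 12.742
Sensible, products 25→221 °C: 1656.3 kJ/s
Q = ΔH = 1823.6 kJ/s = 1823.6 kW
Heat supplied = 6565 MJ/h

Q_in = 6570 MJ/h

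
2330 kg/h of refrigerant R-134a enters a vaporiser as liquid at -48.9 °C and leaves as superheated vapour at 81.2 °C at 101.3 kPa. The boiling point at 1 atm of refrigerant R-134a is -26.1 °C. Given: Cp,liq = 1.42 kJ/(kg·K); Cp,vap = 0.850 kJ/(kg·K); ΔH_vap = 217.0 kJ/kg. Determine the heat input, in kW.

liquid -48.9→-26.1 °C: 32.376 kJ/kg
vaporisation at -26.1 °C: 217 kJ/kg
vapour -26.1→81.2 °C: 91.205 kJ/kg
Δh = 32.376 + 217 + 91.205 = 340.58 kJ/kg
Q = ṁ·Δh = 2330 kg/h × 340.58 kJ/kg = 793550 kJ/h
|Q| = 220.43 kW

Q = 220 kW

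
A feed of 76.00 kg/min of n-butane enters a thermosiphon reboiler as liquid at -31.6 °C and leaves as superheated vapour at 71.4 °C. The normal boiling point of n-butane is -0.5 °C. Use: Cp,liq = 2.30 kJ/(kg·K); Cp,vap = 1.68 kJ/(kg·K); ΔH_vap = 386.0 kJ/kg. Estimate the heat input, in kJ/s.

Q = 733 kJ/s

liquid -31.6→-0.5 °C: 71.53 kJ/kg
vaporisation at -0.5 °C: 386 kJ/kg
vapour -0.5→71.4 °C: 120.79 kJ/kg
Δh = 71.53 + 386 + 120.79 = 578.32 kJ/kg
Q = ṁ·Δh = 76.00 kg/min × 578.32 kJ/kg = 43952 kJ/min
|Q| = 732.54 kW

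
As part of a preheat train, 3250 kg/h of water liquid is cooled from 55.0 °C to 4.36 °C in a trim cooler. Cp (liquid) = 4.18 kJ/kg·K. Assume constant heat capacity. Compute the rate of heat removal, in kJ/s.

Q = ṁ·Cp·ΔT = 3250 × 4.18 × (4.36 − 55.0) = -687940 kJ/h
Converting: 687940 / 3600 s = 191.1 kW

Q_c = 191 kJ/s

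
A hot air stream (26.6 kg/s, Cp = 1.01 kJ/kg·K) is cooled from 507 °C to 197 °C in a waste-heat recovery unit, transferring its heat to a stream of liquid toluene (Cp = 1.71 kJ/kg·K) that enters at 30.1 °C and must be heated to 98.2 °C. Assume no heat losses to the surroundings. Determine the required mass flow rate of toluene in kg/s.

ṁ_c = 71.5 kg/s

Heat released by hot stream: Q = 26.6 × 1.01 × (507 − 197) = 8328.5 kJ/s
Energy balance on cold side (adiabatic exchanger): Q = ṁ_c·Cp_c·(T_c,out − T_c,in)
ṁ_c = 8328.5 / [1.71 × (98.2 − 30.1)] = 71.519 kg/s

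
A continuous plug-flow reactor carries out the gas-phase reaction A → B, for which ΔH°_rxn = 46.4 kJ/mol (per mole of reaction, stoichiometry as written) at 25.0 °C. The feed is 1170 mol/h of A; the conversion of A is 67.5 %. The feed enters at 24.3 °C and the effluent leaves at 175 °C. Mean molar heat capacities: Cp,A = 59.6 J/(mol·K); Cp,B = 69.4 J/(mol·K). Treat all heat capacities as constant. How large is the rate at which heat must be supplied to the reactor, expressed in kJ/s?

Extent of reaction ξ = 0.675 × 1170 = 789.75 mol/h
Reaction term: ξ·ΔH°_rxn = 789.75 × 46.4 = 36644 kJ/h
Sensible, feed 24.3→25 °C: 48.812 kJ/h
Outlet flows (mol/h): A 380.25, B 789.75
Sensible, products 25→175 °C: 11621 kJ/h
Q = ΔH = 48314 kJ/h = 13.421 kW
Heat supplied = 13.421 kJ/s

Q_in = 13.4 kJ/s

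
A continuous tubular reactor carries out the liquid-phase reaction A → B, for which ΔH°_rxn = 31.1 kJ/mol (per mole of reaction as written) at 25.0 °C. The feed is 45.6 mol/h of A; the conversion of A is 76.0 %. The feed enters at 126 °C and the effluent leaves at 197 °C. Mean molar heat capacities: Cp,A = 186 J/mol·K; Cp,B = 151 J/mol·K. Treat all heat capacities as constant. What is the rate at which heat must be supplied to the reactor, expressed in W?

Q_in = 409 W

Extent of reaction ξ = 0.760 × 45.6 = 34.656 mol/h
Reaction term: ξ·ΔH°_rxn = 34.656 × 31.1 = 1077.8 kJ/h
Sensible, feed 126→25 °C: -856.64 kJ/h
Outlet flows (mol/h): A 10.944, B 34.656
Sensible, products 25→197 °C: 1250.2 kJ/h
Q = ΔH = 1471.4 kJ/h = 0.40871 kW
Heat supplied = 408.71 W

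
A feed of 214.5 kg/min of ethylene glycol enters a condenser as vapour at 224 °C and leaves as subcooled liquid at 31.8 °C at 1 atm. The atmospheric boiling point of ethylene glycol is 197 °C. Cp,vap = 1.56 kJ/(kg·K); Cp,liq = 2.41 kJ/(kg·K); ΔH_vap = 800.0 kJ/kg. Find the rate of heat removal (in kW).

vapour 224→197 °C: -42.12 kJ/kg
condensation at 197 °C: -800 kJ/kg
liquid 197→31.8 °C: -398.13 kJ/kg
Δh = -42.12 + -800 + -398.13 = -1240.3 kJ/kg
Q = ṁ·Δh = 214.5 kg/min × -1240.3 kJ/kg = -266030 kJ/min
|Q| = 4433.9 kW

Q_c = 4430 kW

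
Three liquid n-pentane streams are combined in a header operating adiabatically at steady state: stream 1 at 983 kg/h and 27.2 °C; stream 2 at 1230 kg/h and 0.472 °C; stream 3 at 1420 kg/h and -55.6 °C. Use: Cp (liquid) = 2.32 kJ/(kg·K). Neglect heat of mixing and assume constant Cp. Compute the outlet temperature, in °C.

T_out = -14.2 °C

Adiabatic, steady state ⇒ Σ ṁᵢCp,ᵢ(T_out − Tᵢ) = 0
T_out = Σ ṁᵢCp,ᵢTᵢ / Σ ṁᵢCp,ᵢ
      = -119790 / 8428.6 = -14.212 °C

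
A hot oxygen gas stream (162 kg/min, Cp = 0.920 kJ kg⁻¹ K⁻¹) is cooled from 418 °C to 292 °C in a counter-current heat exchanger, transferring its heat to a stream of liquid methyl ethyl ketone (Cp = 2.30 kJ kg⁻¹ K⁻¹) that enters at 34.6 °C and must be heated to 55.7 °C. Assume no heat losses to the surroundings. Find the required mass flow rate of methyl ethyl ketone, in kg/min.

ṁ_c = 387 kg/min

Heat released by hot stream: Q = 162 × 0.920 × (418 − 292) = 18779 kJ/min
Energy balance on cold side (adiabatic exchanger): Q = ṁ_c·Cp_c·(T_c,out − T_c,in)
ṁ_c = 18779 / [2.30 × (55.7 − 34.6)] = 386.96 kg/min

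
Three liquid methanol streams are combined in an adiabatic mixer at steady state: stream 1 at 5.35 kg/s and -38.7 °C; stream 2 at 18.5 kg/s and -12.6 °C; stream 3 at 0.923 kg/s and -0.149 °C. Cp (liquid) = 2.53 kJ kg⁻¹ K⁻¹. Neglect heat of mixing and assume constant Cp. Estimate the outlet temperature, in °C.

T_out = -17.8 °C

Adiabatic, steady state ⇒ Σ ṁᵢCp,ᵢ(T_out − Tᵢ) = 0
T_out = Σ ṁᵢCp,ᵢTᵢ / Σ ṁᵢCp,ᵢ
      = -1113.9 / 62.676 = -17.773 °C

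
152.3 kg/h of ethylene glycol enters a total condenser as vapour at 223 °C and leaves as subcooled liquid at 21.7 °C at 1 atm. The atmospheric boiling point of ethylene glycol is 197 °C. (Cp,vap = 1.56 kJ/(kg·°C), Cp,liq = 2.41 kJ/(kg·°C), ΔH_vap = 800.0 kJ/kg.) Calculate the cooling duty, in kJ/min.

vapour 223→197 °C: -40.56 kJ/kg
condensation at 197 °C: -800 kJ/kg
liquid 197→21.7 °C: -422.47 kJ/kg
Δh = -40.56 + -800 + -422.47 = -1263 kJ/kg
Q = ṁ·Δh = 152.3 kg/h × -1263 kJ/kg = -192360 kJ/h
|Q| = 53.433 kW = 3206 kJ/min

Q_c = 3210 kJ/min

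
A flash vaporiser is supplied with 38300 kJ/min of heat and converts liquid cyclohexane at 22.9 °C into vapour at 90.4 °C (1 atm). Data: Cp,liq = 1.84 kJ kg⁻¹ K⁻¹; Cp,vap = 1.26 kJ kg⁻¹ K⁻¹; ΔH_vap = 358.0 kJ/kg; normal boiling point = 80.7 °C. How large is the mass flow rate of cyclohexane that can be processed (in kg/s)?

Δh = 1.84×(80.7−22.9) + 358.0 + 1.26×(90.4−80.7) = 476.57 kJ/kg
Q = 38300 kJ/min = 638.33 kJ/s = 638.33 kJ/s
ṁ = Q/Δh = 638.33 / 476.57 = 1.3394 kg/s

ṁ = 1.34 kg/s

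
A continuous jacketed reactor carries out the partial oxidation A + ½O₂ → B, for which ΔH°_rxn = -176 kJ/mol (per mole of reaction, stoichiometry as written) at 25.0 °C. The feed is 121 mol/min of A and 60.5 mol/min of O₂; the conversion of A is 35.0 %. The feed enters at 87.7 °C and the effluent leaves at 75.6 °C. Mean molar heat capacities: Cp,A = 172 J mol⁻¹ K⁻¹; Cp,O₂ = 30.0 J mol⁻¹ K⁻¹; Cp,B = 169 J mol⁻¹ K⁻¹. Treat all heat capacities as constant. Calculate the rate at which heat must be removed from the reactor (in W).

Extent of reaction ξ = 0.350 × 121 = 42.35 mol/min
Reaction term: ξ·ΔH°_rxn = 42.35 × -176 = -7453.6 kJ/min
Sensible, feed 87.7→25 °C: -1418.7 kJ/min
Outlet flows (mol/min): A 78.65, O₂ 39.325, B 42.35
Sensible, products 25→75.6 °C: 1106.4 kJ/min
Q = ΔH = -7766 kJ/min = -129.43 kW
Heat removed = 129430 W

Q_out = 129000 W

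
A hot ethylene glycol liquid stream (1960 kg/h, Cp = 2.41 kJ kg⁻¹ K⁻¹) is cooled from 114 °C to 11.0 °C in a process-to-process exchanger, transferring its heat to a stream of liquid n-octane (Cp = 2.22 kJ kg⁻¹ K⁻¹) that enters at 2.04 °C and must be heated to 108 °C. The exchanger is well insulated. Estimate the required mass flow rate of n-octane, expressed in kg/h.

Heat released by hot stream: Q = 1960 × 2.41 × (114 − 11.0) = 486530 kJ/h
Energy balance on cold side (adiabatic exchanger): Q = ṁ_c·Cp_c·(T_c,out − T_c,in)
ṁ_c = 486530 / [2.22 × (108 − 2.04)] = 2068.3 kg/h

ṁ_c = 2070 kg/h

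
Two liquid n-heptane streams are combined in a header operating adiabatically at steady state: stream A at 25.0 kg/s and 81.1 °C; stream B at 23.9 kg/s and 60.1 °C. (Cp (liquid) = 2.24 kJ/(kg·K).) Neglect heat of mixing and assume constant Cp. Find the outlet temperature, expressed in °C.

Energy balance with Q = 0: Σ ṁᵢCp,ᵢ(T_out − Tᵢ) = 0
Σ ṁᵢCp,ᵢTᵢ = 25.0×2.24×81.1 + 23.9×2.24×60.1 = 7759.1
Σ ṁᵢCp,ᵢ = 25.0×2.24 + 23.9×2.24 = 109.54
T_out = 7759.1 / 109.54 = 70.836 °C

T_out = 70.8 °C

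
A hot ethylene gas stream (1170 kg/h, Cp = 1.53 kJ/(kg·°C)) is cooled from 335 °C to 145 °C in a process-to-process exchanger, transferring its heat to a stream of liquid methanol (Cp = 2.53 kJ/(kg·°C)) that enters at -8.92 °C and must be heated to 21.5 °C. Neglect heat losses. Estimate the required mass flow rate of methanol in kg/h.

ṁ_c = 4420 kg/h

Heat released by hot stream: Q = 1170 × 1.53 × (335 − 145) = 340120 kJ/h
Energy balance on cold side (adiabatic exchanger): Q = ṁ_c·Cp_c·(T_c,out − T_c,in)
ṁ_c = 340120 / [2.53 × (21.5 − -8.92)] = 4419.3 kg/h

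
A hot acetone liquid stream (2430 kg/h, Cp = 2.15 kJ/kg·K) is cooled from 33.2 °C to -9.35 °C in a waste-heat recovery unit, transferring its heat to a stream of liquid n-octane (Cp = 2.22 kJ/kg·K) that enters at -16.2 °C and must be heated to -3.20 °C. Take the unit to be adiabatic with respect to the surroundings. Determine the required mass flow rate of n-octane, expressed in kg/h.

Heat released by hot stream: Q = 2430 × 2.15 × (33.2 − -9.35) = 222300 kJ/h
Energy balance on cold side (adiabatic exchanger): Q = ṁ_c·Cp_c·(T_c,out − T_c,in)
ṁ_c = 222300 / [2.22 × (-3.20 − -16.2)] = 7702.8 kg/h

ṁ_c = 7700 kg/h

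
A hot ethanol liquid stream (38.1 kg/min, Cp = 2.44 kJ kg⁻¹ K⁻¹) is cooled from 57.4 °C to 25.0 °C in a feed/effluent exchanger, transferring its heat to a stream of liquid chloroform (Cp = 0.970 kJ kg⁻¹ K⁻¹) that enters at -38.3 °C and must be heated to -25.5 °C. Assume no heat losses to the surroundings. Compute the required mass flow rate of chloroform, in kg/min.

Heat released by hot stream: Q = 38.1 × 2.44 × (57.4 − 25.0) = 3012 kJ/min
Energy balance on cold side (adiabatic exchanger): Q = ṁ_c·Cp_c·(T_c,out − T_c,in)
ṁ_c = 3012 / [0.970 × (-25.5 − -38.3)] = 242.59 kg/min

ṁ_c = 243 kg/min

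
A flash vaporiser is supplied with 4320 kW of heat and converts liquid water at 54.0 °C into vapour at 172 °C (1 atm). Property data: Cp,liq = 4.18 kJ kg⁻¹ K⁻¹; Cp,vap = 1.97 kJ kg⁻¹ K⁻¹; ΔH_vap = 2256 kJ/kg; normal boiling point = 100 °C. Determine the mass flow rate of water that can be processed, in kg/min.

Δh = 4.18×(100−54.0) + 2256 + 1.97×(172−100) = 2590.1 kJ/kg
Q = 4320 kW = 4320 kJ/s = 259200 kJ/min
ṁ = Q/Δh = 259200 / 2590.1 = 100.07 kg/min

ṁ = 100 kg/min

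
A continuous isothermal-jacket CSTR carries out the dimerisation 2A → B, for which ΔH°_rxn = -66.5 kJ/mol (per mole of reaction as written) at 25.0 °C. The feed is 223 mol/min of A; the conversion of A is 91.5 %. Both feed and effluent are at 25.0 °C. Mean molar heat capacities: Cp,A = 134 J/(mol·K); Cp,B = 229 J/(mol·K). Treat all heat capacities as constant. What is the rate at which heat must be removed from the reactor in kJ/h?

Extent of reaction ξ = 0.915 × 223 / 2 = 102.02 mol/min
Reaction term: ξ·ΔH°_rxn = 102.02 × -66.5 = -6784.5 kJ/min
Q = ΔH = -6784.5 kJ/min = -113.07 kW
Heat removed = 407070 kJ/h

Q_out = 407000 kJ/h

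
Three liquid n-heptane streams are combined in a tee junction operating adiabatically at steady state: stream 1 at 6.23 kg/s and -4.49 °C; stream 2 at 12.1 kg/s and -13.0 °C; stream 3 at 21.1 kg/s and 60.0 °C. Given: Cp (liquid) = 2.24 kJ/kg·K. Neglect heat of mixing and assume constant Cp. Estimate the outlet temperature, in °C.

T_out = 27.4 °C

Adiabatic, steady state ⇒ Σ ṁᵢCp,ᵢ(T_out − Tᵢ) = 0
Σ ṁᵢCp,ᵢTᵢ = 6.23×2.24×-4.49 + 12.1×2.24×-13.0 + 21.1×2.24×60.0 = 2420.8
Σ ṁᵢCp,ᵢ = 6.23×2.24 + 12.1×2.24 + 21.1×2.24 = 88.323
T_out = 2420.8 / 88.323 = 27.409 °C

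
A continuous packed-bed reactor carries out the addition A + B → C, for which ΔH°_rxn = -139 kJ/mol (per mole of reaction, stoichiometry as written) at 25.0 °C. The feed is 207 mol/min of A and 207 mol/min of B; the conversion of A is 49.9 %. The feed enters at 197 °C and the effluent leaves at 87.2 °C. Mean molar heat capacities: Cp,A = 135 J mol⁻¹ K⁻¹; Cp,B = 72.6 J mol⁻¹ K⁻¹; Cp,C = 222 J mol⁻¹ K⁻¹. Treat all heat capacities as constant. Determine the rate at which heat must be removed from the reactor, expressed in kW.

Extent of reaction ξ = 0.499 × 207 = 103.29 mol/min
Reaction term: ξ·ΔH°_rxn = 103.29 × -139 = -14358 kJ/min
Sensible, feed 197→25 °C: -7391.4 kJ/min
Outlet flows (mol/min): A 103.71, B 103.71, C 103.29
Sensible, products 25→87.2 °C: 2765.5 kJ/min
Q = ΔH = -18984 kJ/min = -316.39 kW
Heat removed = 316.39 kW

Q_out = 316 kW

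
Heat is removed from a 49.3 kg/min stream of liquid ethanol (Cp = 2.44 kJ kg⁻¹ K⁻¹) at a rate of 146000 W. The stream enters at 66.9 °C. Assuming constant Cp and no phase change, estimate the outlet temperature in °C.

Q = 146000 W = 8760 kJ/min
ΔT = Q/(ṁ·Cp) = 8760/(49.3×2.44) = 72.823 K
T_out = 66.9 − 72.823 = -5.9228 °C

T_out = -5.92 °C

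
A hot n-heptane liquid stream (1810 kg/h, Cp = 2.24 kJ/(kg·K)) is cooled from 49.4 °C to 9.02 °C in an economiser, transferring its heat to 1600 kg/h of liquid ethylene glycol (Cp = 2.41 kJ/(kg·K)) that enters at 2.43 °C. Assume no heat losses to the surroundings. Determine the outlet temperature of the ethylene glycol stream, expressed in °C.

Heat released by hot stream: Q = 1810 × 2.24 × (49.4 − 9.02) = 163720 kJ/h
Energy balance on cold side (adiabatic exchanger): Q = ṁ_c·Cp_c·(T_c,out − T_c,in)
T_c,out = 2.43 + 163720/(1600 × 2.41) = 44.888 °C

T_c,out = 44.9 °C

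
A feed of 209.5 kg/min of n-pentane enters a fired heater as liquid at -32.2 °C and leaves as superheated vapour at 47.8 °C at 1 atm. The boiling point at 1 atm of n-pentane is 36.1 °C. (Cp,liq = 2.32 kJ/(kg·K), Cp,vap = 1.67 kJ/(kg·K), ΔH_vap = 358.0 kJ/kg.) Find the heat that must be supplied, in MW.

liquid -32.2→36.1 °C: 158.46 kJ/kg
vaporisation at 36.1 °C: 358 kJ/kg
vapour 36.1→47.8 °C: 19.539 kJ/kg
Δh = 158.46 + 358 + 19.539 = 536 kJ/kg
Q = ṁ·Δh = 209.5 kg/min × 536 kJ/kg = 112290 kJ/min
|Q| = 1871.5 kW = 1.8715 MW

Q = 1.87 MW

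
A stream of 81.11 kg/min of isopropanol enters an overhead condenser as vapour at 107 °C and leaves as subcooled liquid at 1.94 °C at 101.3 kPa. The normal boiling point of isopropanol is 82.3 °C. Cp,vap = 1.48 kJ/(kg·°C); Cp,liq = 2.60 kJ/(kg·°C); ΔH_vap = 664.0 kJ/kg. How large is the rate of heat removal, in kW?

vapour 107→82.3 °C: -36.556 kJ/kg
condensation at 82.3 °C: -664 kJ/kg
liquid 82.3→1.94 °C: -208.94 kJ/kg
Δh = -36.556 + -664 + -208.94 = -909.49 kJ/kg
Q = ṁ·Δh = 81.11 kg/min × -909.49 kJ/kg = -73769 kJ/min
|Q| = 1229.5 kW

Q_c = 1230 kW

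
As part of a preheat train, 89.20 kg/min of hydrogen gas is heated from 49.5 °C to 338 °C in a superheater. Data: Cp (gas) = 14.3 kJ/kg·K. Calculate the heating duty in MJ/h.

Q = 22100 MJ/h

Q = ṁ·Cp·ΔT = 89.20 × 14.3 × (338 − 49.5) = 368000 kJ/min
Converting: 368000 / 60 s = 6133.3 kW
Heating duty = 22080 MJ/h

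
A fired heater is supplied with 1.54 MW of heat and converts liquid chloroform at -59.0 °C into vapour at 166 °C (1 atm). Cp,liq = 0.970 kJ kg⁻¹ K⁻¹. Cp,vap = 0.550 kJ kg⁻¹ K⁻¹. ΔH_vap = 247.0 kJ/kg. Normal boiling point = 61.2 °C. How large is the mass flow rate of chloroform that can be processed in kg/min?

ṁ = 219 kg/min

Δh = 0.970×(61.2−-59.0) + 247.0 + 0.550×(166−61.2) = 421.23 kJ/kg
Q = 1.54 MW = 1540 kJ/s = 92400 kJ/min
ṁ = Q/Δh = 92400 / 421.23 = 219.36 kg/min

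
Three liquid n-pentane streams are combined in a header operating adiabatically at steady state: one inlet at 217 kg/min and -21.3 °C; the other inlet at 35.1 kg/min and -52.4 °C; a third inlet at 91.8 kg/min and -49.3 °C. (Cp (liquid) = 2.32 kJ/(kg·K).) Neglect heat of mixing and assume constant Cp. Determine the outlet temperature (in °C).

Energy balance with Q = 0: Σ ṁᵢCp,ᵢ(T_out − Tᵢ) = 0
T_out = Σ ṁᵢCp,ᵢTᵢ / Σ ṁᵢCp,ᵢ
      = -25490 / 797.85 = -31.948 °C

T_out = -31.9 °C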